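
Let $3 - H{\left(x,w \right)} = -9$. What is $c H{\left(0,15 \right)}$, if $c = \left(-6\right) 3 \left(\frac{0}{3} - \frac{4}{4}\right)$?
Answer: $216$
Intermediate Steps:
$H{\left(x,w \right)} = 12$ ($H{\left(x,w \right)} = 3 - -9 = 3 + 9 = 12$)
$c = 18$ ($c = - 18 \left(0 \cdot \frac{1}{3} - 1\right) = - 18 \left(0 - 1\right) = \left(-18\right) \left(-1\right) = 18$)
$c H{\left(0,15 \right)} = 18 \cdot 12 = 216$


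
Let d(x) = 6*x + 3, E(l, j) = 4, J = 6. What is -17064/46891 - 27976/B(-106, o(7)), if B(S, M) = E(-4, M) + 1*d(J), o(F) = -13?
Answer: -1312556368/2016313 ≈ -650.97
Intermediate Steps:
d(x) = 3 + 6*x
B(S, M) = 43 (B(S, M) = 4 + 1*(3 + 6*6) = 4 + 1*(3 + 36) = 4 + 1*39 = 4 + 39 = 43)
-17064/46891 - 27976/B(-106, o(7)) = -17064/46891 - 27976/43 = -1312556368/2016313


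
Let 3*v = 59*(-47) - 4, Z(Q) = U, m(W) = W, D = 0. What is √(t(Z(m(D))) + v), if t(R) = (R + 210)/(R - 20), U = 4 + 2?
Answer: I*√415023/21 ≈ 30.677*I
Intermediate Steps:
U = 6
Z(Q) = 6
t(R) = (210 + R)/(-20 + R)
v = -2777/3 (v = (59*(-47) - 4)/3 = (-2773 - 4)/3 = (⅓)*(-2777) = -2777/3 ≈ -925.67)
√(t(Z(m(D))) + v) = √((210 + 6)/(-20 + 6) - 2777/3) = √(216/(-14) - 2777/3) = √(-1/14*216 - 2777/3) = √(-108/7 - 2777/3) = √(-19763/21) = I*√415023/21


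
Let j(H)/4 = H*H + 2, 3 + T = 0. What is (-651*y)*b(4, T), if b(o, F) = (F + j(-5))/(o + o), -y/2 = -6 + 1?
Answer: -341775/4 ≈ -85444.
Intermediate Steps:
T = -3 (T = -3 + 0 = -3)
j(H) = 8 + 4*H² (j(H) = 4*(H*H + 2) = 4*(H² + 2) = 4*(2 + H²) = 8 + 4*H²)
y = 10 (y = -2*(-6 + 1) = -2*(-5) = 10)
b(o, F) = (108 + F)/(2*o) (b(o, F) = (F + (8 + 4*(-5)²))/(o + o) = (F + (8 + 4*25))/((2*o)) = (F + (8 + 100))*(1/(2*o)) = (F + 108)*(1/(2*o)) = (108 + F)*(1/(2*o)) = (108 + F)/(2*o))
(-651*y)*b(4, T) = (-651*10)*((½)*(108 - 3)/4) = -3255*105/4 = -6510*105/8 = -341775/4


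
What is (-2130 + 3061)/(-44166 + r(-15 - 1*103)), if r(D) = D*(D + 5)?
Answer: -931/30832 ≈ -0.030196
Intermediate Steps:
r(D) = D*(5 + D)
(-2130 + 3061)/(-44166 + r(-15 - 1*103)) = (-2130 + 3061)/(-44166 + (-15 - 1*103)*(5 + (-15 - 1*103))) = 931/(-44166 + (-15 - 103)*(5 + (-15 - 103))) = 931/(-44166 - 118*(5 - 118)) = 931/(-44166 - 118*(-113)) = 931/(-44166 + 13334) = 931/(-30832) = 931*(-1/30832) = -931/30832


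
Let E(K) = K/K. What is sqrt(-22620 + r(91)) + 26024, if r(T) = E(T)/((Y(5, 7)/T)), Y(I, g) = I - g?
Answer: 26024 + I*sqrt(90662)/2 ≈ 26024.0 + 150.55*I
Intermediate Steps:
E(K) = 1
r(T) = -T/2 (r(T) = 1/((5 - 1*7)/T) = 1/((5 - 7)/T) = 1/(-2/T) = 1*(-T/2) = -T/2)
sqrt(-22620 + r(91)) + 26024 = sqrt(-22620 - 1/2*91) + 26024 = sqrt(-22620 - 91/2) + 26024 = sqrt(-45331/2) + 26024 = I*sqrt(90662)/2 + 26024 = 26024 + I*sqrt(90662)/2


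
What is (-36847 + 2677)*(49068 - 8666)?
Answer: -1380536340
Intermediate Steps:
(-36847 + 2677)*(49068 - 8666) = -34170*40402 = -1380536340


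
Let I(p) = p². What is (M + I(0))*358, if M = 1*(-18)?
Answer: -6444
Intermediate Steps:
M = -18
(M + I(0))*358 = (-18 + 0²)*358 = (-18 + 0)*358 = -18*358 = -6444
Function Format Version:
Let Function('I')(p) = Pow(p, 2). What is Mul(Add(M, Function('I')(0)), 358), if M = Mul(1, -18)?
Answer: -6444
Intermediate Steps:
M = -18
Mul(Add(M, Function('I')(0)), 358) = Mul(Add(-18, Pow(0, 2)), 358) = Mul(Add(-18, 0), 358) = Mul(-18, 358) = -6444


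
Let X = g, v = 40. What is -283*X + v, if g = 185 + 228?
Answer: -116839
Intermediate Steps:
g = 413
X = 413
-283*X + v = -283*413 + 40 = -116879 + 40 = -116839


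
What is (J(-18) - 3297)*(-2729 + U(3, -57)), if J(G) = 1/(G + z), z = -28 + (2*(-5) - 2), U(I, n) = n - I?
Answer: 533332103/58 ≈ 9.1954e+6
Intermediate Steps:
z = -40 (z = -28 + (-10 - 2) = -28 - 12 = -40)
J(G) = 1/(-40 + G) (J(G) = 1/(G - 40) = 1/(-40 + G))
(J(-18) - 3297)*(-2729 + U(3, -57)) = (1/(-40 - 18) - 3297)*(-2729 + (-57 - 1*3)) = (1/(-58) - 3297)*(-2729 + (-57 - 3)) = (-1/58 - 3297)*(-2729 - 60) = -191227/58*(-2789) = 533332103/58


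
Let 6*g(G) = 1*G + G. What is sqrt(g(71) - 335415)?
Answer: I*sqrt(3018522)/3 ≈ 579.13*I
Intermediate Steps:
g(G) = G/3 (g(G) = (1*G + G)/6 = (G + G)/6 = (2*G)/6 = G/3)
sqrt(g(71) - 335415) = sqrt((1/3)*71 - 335415) = sqrt(71/3 - 335415) = sqrt(-1006174/3) = I*sqrt(3018522)/3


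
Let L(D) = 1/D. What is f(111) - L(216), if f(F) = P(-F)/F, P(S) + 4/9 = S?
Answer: -2687/2664 ≈ -1.0086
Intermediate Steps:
P(S) = -4/9 + S
f(F) = (-4/9 - F)/F
f(111) - L(216) = (-4/9 - 1*111)/111 - 1/216 = (-4/9 - 111)/111 - 1*1/216 = (1/111)*(-1003/9) - 1/216 = -1003/999 - 1/216 = -2687/2664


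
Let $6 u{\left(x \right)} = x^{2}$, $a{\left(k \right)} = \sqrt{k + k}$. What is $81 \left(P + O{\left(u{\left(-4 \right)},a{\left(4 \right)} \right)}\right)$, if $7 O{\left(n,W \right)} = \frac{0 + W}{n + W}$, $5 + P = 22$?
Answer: $\frac{10368}{7} - \frac{486 \sqrt{2}}{7} \approx 1383.0$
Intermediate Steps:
$a{\left(k \right)} = \sqrt{2} \sqrt{k}$ ($a{\left(k \right)} = \sqrt{2 k} = \sqrt{2} \sqrt{k}$)
$u{\left(x \right)} = \frac{x^{2}}{6}$
$P = 17$ ($P = -5 + 22 = 17$)
$O{\left(n,W \right)} = \frac{W}{7 \left(W + n\right)}$ ($O{\left(n,W \right)} = \frac{\left(0 + W\right) \frac{1}{n + W}}{7} = \frac{W \frac{1}{W + n}}{7} = \frac{W}{7 \left(W + n\right)}$)
$81 \left(P + O{\left(u{\left(-4 \right)},a{\left(4 \right)} \right)}\right) = 81 \left(17 + \frac{\sqrt{2} \sqrt{4}}{7 \left(\sqrt{2} \sqrt{4} + \frac{\left(-4\right)^{2}}{6}\right)}\right) = 81 \left(17 + \frac{\sqrt{2} \cdot 2}{7 \left(\sqrt{2} \cdot 2 + \frac{1}{6} \cdot 16\right)}\right) = 81 \left(17 + \frac{2 \sqrt{2}}{7 \left(2 \sqrt{2} + \frac{8}{3}\right)}\right) = 81 \left(17 + \frac{2 \sqrt{2}}{7 \left(\frac{8}{3} + 2 \sqrt{2}\right)}\right) = 1377 + \frac{162 \sqrt{2}}{7 \left(\frac{8}{3} + 2 \sqrt{2}\right)}$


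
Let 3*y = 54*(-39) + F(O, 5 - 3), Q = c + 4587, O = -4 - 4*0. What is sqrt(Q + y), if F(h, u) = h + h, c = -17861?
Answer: 4*I*sqrt(7863)/3 ≈ 118.23*I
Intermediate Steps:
O = -4 (O = -4 + 0 = -4)
Q = -13274 (Q = -17861 + 4587 = -13274)
F(h, u) = 2*h
y = -2114/3 (y = (54*(-39) + 2*(-4))/3 = (-2106 - 8)/3 = (1/3)*(-2114) = -2114/3 ≈ -704.67)
sqrt(Q + y) = sqrt(-13274 - 2114/3) = sqrt(-41936/3) = 4*I*sqrt(7863)/3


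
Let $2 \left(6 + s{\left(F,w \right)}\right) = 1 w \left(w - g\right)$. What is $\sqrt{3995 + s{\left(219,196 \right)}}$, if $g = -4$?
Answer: $3 \sqrt{2621} \approx 153.59$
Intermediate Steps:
$s{\left(F,w \right)} = -6 + \frac{w \left(4 + w\right)}{2}$ ($s{\left(F,w \right)} = -6 + \frac{1 w \left(w - -4\right)}{2} = -6 + \frac{w \left(w + 4\right)}{2} = -6 + \frac{w \left(4 + w\right)}{2}$)
$\sqrt{3995 + s{\left(219,196 \right)}} = \sqrt{3995 + \left(-6 + \frac{196^{2}}{2} + 2 \cdot 196\right)} = \sqrt{3995 + \left(-6 + \frac{1}{2} \cdot 38416 + 392\right)} = \sqrt{3995 + \left(-6 + 19208 + 392\right)} = \sqrt{3995 + 19594} = \sqrt{23589} = 3 \sqrt{2621}$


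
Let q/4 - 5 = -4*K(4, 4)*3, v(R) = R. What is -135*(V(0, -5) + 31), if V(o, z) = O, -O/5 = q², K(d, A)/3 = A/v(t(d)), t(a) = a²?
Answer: 168615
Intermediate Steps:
K(d, A) = 3*A/d² (K(d, A) = 3*(A/(d²)) = 3*(A/d²) = 3*A/d²)
q = -16 (q = 20 + 4*(-12*4/4²*3) = 20 + 4*(-12*4/16*3) = 20 + 4*(-4*¾*3) = 20 + 4*(-3*3) = 20 + 4*(-9) = 20 - 36 = -16)
O = -1280 (O = -5*(-16)² = -5*256 = -1280)
V(o, z) = -1280
-135*(V(0, -5) + 31) = -135*(-1280 + 31) = -135*(-1249) = 168615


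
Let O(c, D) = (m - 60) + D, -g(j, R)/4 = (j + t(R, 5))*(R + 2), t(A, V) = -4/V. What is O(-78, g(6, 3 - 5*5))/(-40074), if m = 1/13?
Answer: -1543/173654 ≈ -0.0088855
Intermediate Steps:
m = 1/13 ≈ 0.076923
g(j, R) = -4*(2 + R)*(-⅘ + j) (g(j, R) = -4*(j - 4/5)*(R + 2) = -4*(j - 4*⅕)*(2 + R) = -4*(j - ⅘)*(2 + R) = -4*(-⅘ + j)*(2 + R) = -4*(2 + R)*(-⅘ + j))
O(c, D) = -779/13 + D (O(c, D) = (1/13 - 60) + D = -779/13 + D)
O(-78, g(6, 3 - 5*5))/(-40074) = (-779/13 + (32/5 - 8*6 + 16*(3 - 5*5)/5 - 4*(3 - 5*5)*6))/(-40074) = (-779/13 + (32/5 - 48 + 16*(3 - 25)/5 - 4*(3 - 25)*6))*(-1/40074) = (-779/13 + (32/5 - 48 + (16/5)*(-22) - 4*(-22)*6))*(-1/40074) = (-779/13 + (32/5 - 48 - 352/5 + 528))*(-1/40074) = (-779/13 + 416)*(-1/40074) = (4629/13)*(-1/40074) = -1543/173654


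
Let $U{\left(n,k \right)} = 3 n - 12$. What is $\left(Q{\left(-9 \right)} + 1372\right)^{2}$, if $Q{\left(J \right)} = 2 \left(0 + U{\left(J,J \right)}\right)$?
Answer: $1674436$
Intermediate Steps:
$U{\left(n,k \right)} = -12 + 3 n$ ($U{\left(n,k \right)} = 3 n - 12 = -12 + 3 n$)
$Q{\left(J \right)} = -24 + 6 J$ ($Q{\left(J \right)} = 2 \left(0 + \left(-12 + 3 J\right)\right) = 2 \left(-12 + 3 J\right) = -24 + 6 J$)
$\left(Q{\left(-9 \right)} + 1372\right)^{2} = \left(\left(-24 + 6 \left(-9\right)\right) + 1372\right)^{2} = \left(\left(-24 - 54\right) + 1372\right)^{2} = \left(-78 + 1372\right)^{2} = 1294^{2} = 1674436$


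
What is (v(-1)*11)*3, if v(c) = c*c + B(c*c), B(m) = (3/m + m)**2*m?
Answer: 561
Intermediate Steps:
B(m) = m*(m + 3/m)**2 (B(m) = (m + 3/m)**2*m = m*(m + 3/m)**2)
v(c) = c**2 + (3 + c**4)**2/c**2 (v(c) = c*c + (3 + (c*c)**2)**2/((c*c)) = c**2 + (3 + (c**2)**2)**2/(c**2) = c**2 + (3 + c**4)**2/c**2)
(v(-1)*11)*3 = ((((-1)**4 + (3 + (-1)**4)**2)/(-1)**2)*11)*3 = ((1*(1 + (3 + 1)**2))*11)*3 = ((1*(1 + 4**2))*11)*3 = ((1*(1 + 16))*11)*3 = ((1*17)*11)*3 = (17*11)*3 = 187*3 = 561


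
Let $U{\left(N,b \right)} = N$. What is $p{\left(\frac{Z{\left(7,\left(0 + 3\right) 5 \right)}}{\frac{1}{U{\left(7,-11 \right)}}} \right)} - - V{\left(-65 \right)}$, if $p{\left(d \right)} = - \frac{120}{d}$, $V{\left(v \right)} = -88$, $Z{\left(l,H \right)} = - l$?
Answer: $- \frac{4192}{49} \approx -85.551$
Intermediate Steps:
$p{\left(\frac{Z{\left(7,\left(0 + 3\right) 5 \right)}}{\frac{1}{U{\left(7,-11 \right)}}} \right)} - - V{\left(-65 \right)} = - \frac{120}{\left(-1\right) 7 \frac{1}{\frac{1}{7}}} - \left(-1\right) \left(-88\right) = - \frac{120}{\left(-7\right) \frac{1}{\frac{1}{7}}} - 88 = - \frac{120}{\left(-7\right) 7} - 88 = - \frac{120}{-49} - 88 = \left(-120\right) \left(- \frac{1}{49}\right) - 88 = \frac{120}{49} - 88 = - \frac{4192}{49}$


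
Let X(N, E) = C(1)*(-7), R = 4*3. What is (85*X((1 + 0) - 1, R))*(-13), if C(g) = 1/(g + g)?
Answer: 7735/2 ≈ 3867.5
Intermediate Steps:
R = 12
C(g) = 1/(2*g)
X(N, E) = -7/2 (X(N, E) = ((1/2)/1)*(-7) = ((1/2)*1)*(-7) = (1/2)*(-7) = -7/2)
(85*X((1 + 0) - 1, R))*(-13) = (85*(-7/2))*(-13) = -595/2*(-13) = 7735/2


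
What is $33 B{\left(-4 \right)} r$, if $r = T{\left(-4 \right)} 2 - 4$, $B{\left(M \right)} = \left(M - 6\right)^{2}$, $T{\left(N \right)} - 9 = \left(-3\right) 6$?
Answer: $-72600$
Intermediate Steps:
$T{\left(N \right)} = -9$ ($T{\left(N \right)} = 9 - 18 = -9$)
$B{\left(M \right)} = \left(-6 + M\right)^{2}$ ($B{\left(M \right)} = \left(M - 6\right)^{2} = \left(-6 + M\right)^{2}$)
$r = -22$ ($r = \left(-9\right) 2 - 4 = -18 - 4 = -22$)
$33 B{\left(-4 \right)} r = 33 \left(-6 - 4\right)^{2} \left(-22\right) = 33 \left(-10\right)^{2} \left(-22\right) = 33 \cdot 100 \left(-22\right) = 3300 \left(-22\right) = -72600$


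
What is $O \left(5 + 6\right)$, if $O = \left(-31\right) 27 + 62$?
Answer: $-8525$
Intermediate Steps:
$O = -775$ ($O = -837 + 62 = -775$)
$O \left(5 + 6\right) = - 775 \left(5 + 6\right) = \left(-775\right) 11 = -8525$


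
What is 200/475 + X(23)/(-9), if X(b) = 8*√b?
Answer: 8/19 - 8*√23/9 ≈ -3.8419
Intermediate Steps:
200/475 + X(23)/(-9) = 200/475 + (8*√23)/(-9) = 200*(1/475) + (8*√23)*(-⅑) = 8/19 - 8*√23/9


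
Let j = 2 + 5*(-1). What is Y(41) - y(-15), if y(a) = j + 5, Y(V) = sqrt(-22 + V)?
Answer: -2 + sqrt(19) ≈ 2.3589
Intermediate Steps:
j = -3 (j = 2 - 5 = -3)
y(a) = 2 (y(a) = -3 + 5 = 2)
Y(41) - y(-15) = sqrt(-22 + 41) - 1*2 = sqrt(19) - 2 = -2 + sqrt(19)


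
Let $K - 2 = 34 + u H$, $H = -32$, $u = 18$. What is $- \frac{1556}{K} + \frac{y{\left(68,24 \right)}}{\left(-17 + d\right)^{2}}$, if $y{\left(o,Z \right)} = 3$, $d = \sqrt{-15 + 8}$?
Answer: $\frac{13226 \sqrt{7} + 110103 i}{270 \left(17 \sqrt{7} + 141 i\right)} \approx 2.8911 + 0.0030801 i$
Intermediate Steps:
$d = i \sqrt{7}$ ($d = \sqrt{-7} = i \sqrt{7} \approx 2.6458 i$)
$K = -540$ ($K = 2 + \left(34 + 18 \left(-32\right)\right) = 2 + \left(34 - 576\right) = 2 - 542 = -540$)
$- \frac{1556}{K} + \frac{y{\left(68,24 \right)}}{\left(-17 + d\right)^{2}} = - \frac{1556}{-540} + \frac{3}{\left(-17 + i \sqrt{7}\right)^{2}} = \left(-1556\right) \left(- \frac{1}{540}\right) + \frac{3}{\left(-17 + i \sqrt{7}\right)^{2}} = \frac{389}{135} + \frac{3}{\left(-17 + i \sqrt{7}\right)^{2}}$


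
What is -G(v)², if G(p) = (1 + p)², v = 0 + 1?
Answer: -16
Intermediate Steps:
v = 1
-G(v)² = -((1 + 1)²)² = -(2²)² = -1*4² = -1*16 = -16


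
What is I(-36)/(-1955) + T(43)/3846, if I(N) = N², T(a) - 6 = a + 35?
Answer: -803366/1253155 ≈ -0.64108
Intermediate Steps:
T(a) = 41 + a (T(a) = 6 + (a + 35) = 6 + (35 + a) = 41 + a)
I(-36)/(-1955) + T(43)/3846 = (-36)²/(-1955) + (41 + 43)/3846 = 1296*(-1/1955) + 84*(1/3846) = -1296/1955 + 14/641 = -803366/1253155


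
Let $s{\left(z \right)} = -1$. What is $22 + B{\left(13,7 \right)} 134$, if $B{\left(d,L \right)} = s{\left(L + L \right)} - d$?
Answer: $-1854$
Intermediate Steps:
$B{\left(d,L \right)} = -1 - d$
$22 + B{\left(13,7 \right)} 134 = 22 + \left(-1 - 13\right) 134 = 22 - 1876 = -1854$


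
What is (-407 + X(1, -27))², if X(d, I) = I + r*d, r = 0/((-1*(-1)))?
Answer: 188356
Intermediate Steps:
r = 0 (r = 0/1 = 0*1 = 0)
X(d, I) = I (X(d, I) = I + 0*d = I + 0 = I)
(-407 + X(1, -27))² = (-407 - 27)² = (-434)² = 188356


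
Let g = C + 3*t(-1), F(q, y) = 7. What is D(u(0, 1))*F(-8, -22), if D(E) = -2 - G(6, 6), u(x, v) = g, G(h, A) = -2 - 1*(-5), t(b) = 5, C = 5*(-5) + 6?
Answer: -35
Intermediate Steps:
C = -19 (C = -25 + 6 = -19)
G(h, A) = 3 (G(h, A) = -2 + 5 = 3)
g = -4 (g = -19 + 3*5 = -19 + 15 = -4)
u(x, v) = -4
D(E) = -5 (D(E) = -2 - 1*3 = -2 - 3 = -5)
D(u(0, 1))*F(-8, -22) = -5*7 = -35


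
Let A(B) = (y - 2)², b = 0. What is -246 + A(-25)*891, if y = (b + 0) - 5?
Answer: 43413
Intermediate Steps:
y = -5 (y = (0 + 0) - 5 = 0 - 5 = -5)
A(B) = 49 (A(B) = (-5 - 2)² = (-7)² = 49)
-246 + A(-25)*891 = -246 + 49*891 = -246 + 43659 = 43413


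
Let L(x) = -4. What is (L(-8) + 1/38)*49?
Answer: -7399/38 ≈ -194.71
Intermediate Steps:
(L(-8) + 1/38)*49 = (-4 + 1/38)*49 = -151/38*49 = -7399/38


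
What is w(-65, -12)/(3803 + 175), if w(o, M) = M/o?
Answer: 2/43095 ≈ 4.6409e-5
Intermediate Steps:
w(-65, -12)/(3803 + 175) = (-12/(-65))/(3803 + 175) = -12*(-1/65)/3978 = (12/65)*(1/3978) = 2/43095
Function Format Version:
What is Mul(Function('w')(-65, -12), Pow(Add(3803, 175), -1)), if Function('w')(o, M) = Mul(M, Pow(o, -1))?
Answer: Rational(2, 43095) ≈ 4.6409e-5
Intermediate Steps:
Mul(Function('w')(-65, -12), Pow(Add(3803, 175), -1)) = Mul(Mul(-12, Pow(-65, -1)), Pow(Add(3803, 175), -1)) = Mul(Mul(-12, Rational(-1, 65)), Pow(3978, -1)) = Mul(Rational(12, 65), Rational(1, 3978)) = Rational(2, 43095)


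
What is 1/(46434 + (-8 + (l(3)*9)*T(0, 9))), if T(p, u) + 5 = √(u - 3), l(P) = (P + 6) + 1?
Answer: 5747/264217997 - 45*√6/1056871988 ≈ 2.1647e-5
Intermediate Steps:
l(P) = 7 + P (l(P) = (6 + P) + 1 = 7 + P)
T(p, u) = -5 + √(-3 + u) (T(p, u) = -5 + √(u - 3) = -5 + √(-3 + u))
1/(46434 + (-8 + (l(3)*9)*T(0, 9))) = 1/(46434 + (-8 + ((7 + 3)*9)*(-5 + √(-3 + 9)))) = 1/(46434 + (-8 + (10*9)*(-5 + √6))) = 1/(46434 + (-8 + 90*(-5 + √6))) = 1/(46434 + (-8 + (-450 + 90*√6))) = 1/(46434 + (-458 + 90*√6)) = 1/(45976 + 90*√6)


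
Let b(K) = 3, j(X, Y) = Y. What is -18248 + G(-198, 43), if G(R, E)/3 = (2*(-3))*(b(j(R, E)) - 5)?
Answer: -18212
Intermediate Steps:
G(R, E) = 36 (G(R, E) = 3*((2*(-3))*(3 - 5)) = 3*(-6*(-2)) = 3*12 = 36)
-18248 + G(-198, 43) = -18248 + 36 = -18212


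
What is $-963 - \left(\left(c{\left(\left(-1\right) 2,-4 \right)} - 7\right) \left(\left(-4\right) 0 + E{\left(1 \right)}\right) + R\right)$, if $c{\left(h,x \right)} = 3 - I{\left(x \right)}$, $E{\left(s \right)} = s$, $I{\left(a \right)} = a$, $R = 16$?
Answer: $-979$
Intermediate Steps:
$c{\left(h,x \right)} = 3 - x$
$-963 - \left(\left(c{\left(\left(-1\right) 2,-4 \right)} - 7\right) \left(\left(-4\right) 0 + E{\left(1 \right)}\right) + R\right) = -963 - \left(\left(\left(3 - -4\right) - 7\right) \left(\left(-4\right) 0 + 1\right) + 16\right) = -963 - \left(\left(\left(3 + 4\right) - 7\right) \left(0 + 1\right) + 16\right) = -963 - \left(\left(7 - 7\right) 1 + 16\right) = -963 - \left(0 \cdot 1 + 16\right) = -963 - \left(0 + 16\right) = -963 - 16 = -979$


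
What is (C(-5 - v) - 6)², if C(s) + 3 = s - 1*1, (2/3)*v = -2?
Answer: 144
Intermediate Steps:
v = -3 (v = (3/2)*(-2) = -3)
C(s) = -4 + s (C(s) = -3 + (s - 1*1) = -3 + (s - 1) = -3 + (-1 + s) = -4 + s)
(C(-5 - v) - 6)² = ((-4 + (-5 - 1*(-3))) - 6)² = ((-4 + (-5 + 3)) - 6)² = ((-4 - 2) - 6)² = (-6 - 6)² = (-12)² = 144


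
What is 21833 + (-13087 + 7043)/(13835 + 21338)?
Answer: 767926065/35173 ≈ 21833.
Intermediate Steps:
21833 + (-13087 + 7043)/(13835 + 21338) = 21833 - 6044/35173 = 767926065/35173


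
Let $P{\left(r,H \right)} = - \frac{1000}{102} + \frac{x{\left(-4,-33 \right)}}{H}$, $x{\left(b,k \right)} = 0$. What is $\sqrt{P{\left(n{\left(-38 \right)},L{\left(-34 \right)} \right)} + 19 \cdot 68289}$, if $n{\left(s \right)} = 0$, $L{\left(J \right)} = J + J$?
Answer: $\frac{\sqrt{3374748591}}{51} \approx 1139.1$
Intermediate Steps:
$L{\left(J \right)} = 2 J$
$P{\left(r,H \right)} = - \frac{500}{51}$ ($P{\left(r,H \right)} = - \frac{1000}{102} + \frac{0}{H} = \left(-1000\right) \frac{1}{102} + 0 = - \frac{500}{51} + 0 = - \frac{500}{51}$)
$\sqrt{P{\left(n{\left(-38 \right)},L{\left(-34 \right)} \right)} + 19 \cdot 68289} = \sqrt{- \frac{500}{51} + 19 \cdot 68289} = \sqrt{- \frac{500}{51} + 1297491} = \sqrt{\frac{66171541}{51}} = \frac{\sqrt{3374748591}}{51}$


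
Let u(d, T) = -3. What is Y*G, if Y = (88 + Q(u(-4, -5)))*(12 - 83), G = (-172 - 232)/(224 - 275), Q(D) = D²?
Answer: -2782348/51 ≈ -54556.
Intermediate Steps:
G = 404/51 (G = -404/(-51) = -404*(-1/51) = 404/51 ≈ 7.9216)
Y = -6887 (Y = (88 + (-3)²)*(12 - 83) = (88 + 9)*(-71) = 97*(-71) = -6887)
Y*G = -6887*404/51 = -2782348/51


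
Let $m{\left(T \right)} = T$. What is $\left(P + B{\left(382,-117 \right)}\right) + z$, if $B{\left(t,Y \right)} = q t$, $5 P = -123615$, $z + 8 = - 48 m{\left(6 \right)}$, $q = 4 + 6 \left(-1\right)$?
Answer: $-25783$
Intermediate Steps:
$q = -2$ ($q = 4 - 6 = -2$)
$z = -296$ ($z = -8 - 288 = -296$)
$P = -24723$ ($P = \frac{1}{5} \left(-123615\right) = -24723$)
$B{\left(t,Y \right)} = - 2 t$
$\left(P + B{\left(382,-117 \right)}\right) + z = \left(-24723 - 764\right) - 296 = -25487 - 296 = -25783$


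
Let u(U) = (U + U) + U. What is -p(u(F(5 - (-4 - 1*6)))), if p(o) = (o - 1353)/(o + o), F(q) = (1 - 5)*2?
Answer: -459/16 ≈ -28.688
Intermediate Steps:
F(q) = -8 (F(q) = -4*2 = -8)
u(U) = 3*U (u(U) = 2*U + U = 3*U)
p(o) = (-1353 + o)/(2*o) (p(o) = (-1353 + o)/((2*o)) = (-1353 + o)*(1/(2*o)) = (-1353 + o)/(2*o))
-p(u(F(5 - (-4 - 1*6)))) = -(-1353 + 3*(-8))/(2*(3*(-8))) = -(-1353 - 24)/(2*(-24)) = -(-1)*(-1377)/(2*24) = -1*459/16 = -459/16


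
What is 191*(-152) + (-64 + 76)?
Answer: -29020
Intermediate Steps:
191*(-152) + (-64 + 76) = -29032 + 12 = -29020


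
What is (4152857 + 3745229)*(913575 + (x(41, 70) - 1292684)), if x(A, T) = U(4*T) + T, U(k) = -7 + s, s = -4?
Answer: -2993769498300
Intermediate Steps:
U(k) = -11 (U(k) = -7 - 4 = -11)
x(A, T) = -11 + T
(4152857 + 3745229)*(913575 + (x(41, 70) - 1292684)) = (4152857 + 3745229)*(913575 + ((-11 + 70) - 1292684)) = 7898086*(913575 + (59 - 1292684)) = 7898086*(913575 - 1292625) = 7898086*(-379050) = -2993769498300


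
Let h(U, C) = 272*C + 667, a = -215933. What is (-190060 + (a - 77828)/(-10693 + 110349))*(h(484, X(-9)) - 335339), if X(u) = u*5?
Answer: 821353756579044/12457 ≈ 6.5935e+10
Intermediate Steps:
X(u) = 5*u
h(U, C) = 667 + 272*C
(-190060 + (a - 77828)/(-10693 + 110349))*(h(484, X(-9)) - 335339) = (-190060 + (-215933 - 77828)/(-10693 + 110349))*((667 + 272*(5*(-9))) - 335339) = (-190060 - 293761/99656)*((667 + 272*(-45)) - 335339) = (-190060 - 293761*1/99656)*((667 - 12240) - 335339) = (-190060 - 293761/99656)*(-11573 - 335339) = -18940913121/99656*(-346912) = 821353756579044/12457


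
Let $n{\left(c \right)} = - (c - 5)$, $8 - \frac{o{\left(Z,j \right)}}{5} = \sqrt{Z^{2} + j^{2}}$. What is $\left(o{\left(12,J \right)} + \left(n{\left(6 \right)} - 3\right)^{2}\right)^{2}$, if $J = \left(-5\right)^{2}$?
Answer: $22361 - 560 \sqrt{769} \approx 6831.7$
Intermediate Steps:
$J = 25$
$o{\left(Z,j \right)} = 40 - 5 \sqrt{Z^{2} + j^{2}}$
$n{\left(c \right)} = 5 - c$ ($n{\left(c \right)} = - (-5 + c) = 5 - c$)
$\left(o{\left(12,J \right)} + \left(n{\left(6 \right)} - 3\right)^{2}\right)^{2} = \left(\left(40 - 5 \sqrt{12^{2} + 25^{2}}\right) + \left(\left(5 - 6\right) - 3\right)^{2}\right)^{2} = \left(\left(40 - 5 \sqrt{144 + 625}\right) + \left(\left(5 - 6\right) - 3\right)^{2}\right)^{2} = \left(\left(40 - 5 \sqrt{769}\right) + \left(-1 - 3\right)^{2}\right)^{2} = \left(\left(40 - 5 \sqrt{769}\right) + \left(-4\right)^{2}\right)^{2} = \left(\left(40 - 5 \sqrt{769}\right) + 16\right)^{2} = \left(56 - 5 \sqrt{769}\right)^{2}$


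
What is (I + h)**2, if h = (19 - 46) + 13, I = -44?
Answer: 3364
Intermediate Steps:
h = -14 (h = -27 + 13 = -14)
(I + h)**2 = (-44 - 14)**2 = (-58)**2 = 3364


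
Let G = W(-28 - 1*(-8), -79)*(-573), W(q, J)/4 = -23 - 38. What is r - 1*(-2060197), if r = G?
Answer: 2200009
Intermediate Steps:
W(q, J) = -244 (W(q, J) = 4*(-23 - 38) = 4*(-61) = -244)
G = 139812 (G = -244*(-573) = 139812)
r = 139812
r - 1*(-2060197) = 139812 - 1*(-2060197) = 139812 + 2060197 = 2200009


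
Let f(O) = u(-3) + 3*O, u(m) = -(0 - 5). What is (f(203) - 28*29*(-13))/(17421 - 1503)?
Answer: 5585/7959 ≈ 0.70172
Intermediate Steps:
u(m) = 5 (u(m) = -1*(-5) = 5)
f(O) = 5 + 3*O
(f(203) - 28*29*(-13))/(17421 - 1503) = ((5 + 3*203) - 28*29*(-13))/(17421 - 1503) = ((5 + 609) - 812*(-13))/15918 = (614 + 10556)*(1/15918) = 11170*(1/15918) = 5585/7959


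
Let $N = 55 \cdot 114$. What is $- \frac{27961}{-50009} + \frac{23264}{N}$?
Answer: $\frac{669362423}{156778215} \approx 4.2695$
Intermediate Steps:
$N = 6270$
$- \frac{27961}{-50009} + \frac{23264}{N} = - \frac{27961}{-50009} + \frac{23264}{6270} = \left(-27961\right) \left(- \frac{1}{50009}\right) + 23264 \cdot \frac{1}{6270} = \frac{27961}{50009} + \frac{11632}{3135} = \frac{669362423}{156778215}$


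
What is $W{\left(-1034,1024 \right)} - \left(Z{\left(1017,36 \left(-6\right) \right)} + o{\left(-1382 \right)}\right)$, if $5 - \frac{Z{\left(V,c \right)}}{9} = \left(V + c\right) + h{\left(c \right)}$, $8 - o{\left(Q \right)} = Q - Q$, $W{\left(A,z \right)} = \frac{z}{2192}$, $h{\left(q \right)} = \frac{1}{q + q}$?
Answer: $\frac{47060791}{6576} \approx 7156.4$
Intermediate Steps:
$h{\left(q \right)} = \frac{1}{2 q}$
$W{\left(A,z \right)} = \frac{z}{2192}$ ($W{\left(A,z \right)} = z \frac{1}{2192} = \frac{z}{2192}$)
$o{\left(Q \right)} = 8$ ($o{\left(Q \right)} = 8 - \left(Q - Q\right) = 8 - 0 = 8 + 0 = 8$)
$Z{\left(V,c \right)} = 45 - 9 V - 9 c - \frac{9}{2 c}$ ($Z{\left(V,c \right)} = 45 - 9 \left(\left(V + c\right) + \frac{1}{2 c}\right) = 45 - 9 \left(V + c + \frac{1}{2 c}\right) = 45 - \left(9 V + 9 c + \frac{9}{2 c}\right) = 45 - 9 V - 9 c - \frac{9}{2 c}$)
$W{\left(-1034,1024 \right)} - \left(Z{\left(1017,36 \left(-6\right) \right)} + o{\left(-1382 \right)}\right) = \frac{1}{2192} \cdot 1024 - \left(\frac{9 \left(-1 + 2 \cdot 36 \left(-6\right) \left(5 - 1017 - 36 \left(-6\right)\right)\right)}{2 \cdot 36 \left(-6\right)} + 8\right) = \frac{64}{137} - \left(\frac{9 \left(-1 + 2 \left(-216\right) \left(5 - 1017 - -216\right)\right)}{2 \left(-216\right)} + 8\right) = \frac{64}{137} - \left(\frac{9}{2} \left(- \frac{1}{216}\right) \left(-1 + 2 \left(-216\right) \left(5 - 1017 + 216\right)\right) + 8\right) = \frac{64}{137} - \left(\frac{9}{2} \left(- \frac{1}{216}\right) \left(-1 + 2 \left(-216\right) \left(-796\right)\right) + 8\right) = \frac{64}{137} - \left(\frac{9}{2} \left(- \frac{1}{216}\right) \left(-1 + 343872\right) + 8\right) = \frac{64}{137} - \left(\frac{9}{2} \left(- \frac{1}{216}\right) 343871 + 8\right) = \frac{64}{137} - \left(- \frac{343871}{48} + 8\right) = \frac{64}{137} - - \frac{343487}{48} = \frac{64}{137} + \frac{343487}{48} = \frac{47060791}{6576}$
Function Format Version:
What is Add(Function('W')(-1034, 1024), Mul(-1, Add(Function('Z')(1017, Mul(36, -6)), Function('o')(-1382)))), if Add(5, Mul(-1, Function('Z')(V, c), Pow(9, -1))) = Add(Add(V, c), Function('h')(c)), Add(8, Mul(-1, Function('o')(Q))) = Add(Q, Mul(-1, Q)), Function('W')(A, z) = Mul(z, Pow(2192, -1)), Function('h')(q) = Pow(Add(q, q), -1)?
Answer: Rational(47060791, 6576) ≈ 7156.4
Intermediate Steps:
Function('h')(q) = Mul(Rational(1, 2), Pow(q, -1)) (Function('h')(q) = Pow(Mul(2, q), -1) = Mul(Rational(1, 2), Pow(q, -1)))
Function('W')(A, z) = Mul(Rational(1, 2192), z) (Function('W')(A, z) = Mul(z, Rational(1, 2192)) = Mul(Rational(1, 2192), z))
Function('o')(Q) = 8 (Function('o')(Q) = Add(8, Mul(-1, Add(Q, Mul(-1, Q)))) = Add(8, Mul(-1, 0)) = Add(8, 0) = 8)
Function('Z')(V, c) = Add(45, Mul(-9, V), Mul(-9, c), Mul(Rational(-9, 2), Pow(c, -1))) (Function('Z')(V, c) = Add(45, Mul(-9, Add(Add(V, c), Mul(Rational(1, 2), Pow(c, -1))))) = Add(45, Mul(-9, Add(V, c, Mul(Rational(1, 2), Pow(c, -1))))) = Add(45, Add(Mul(-9, V), Mul(-9, c), Mul(Rational(-9, 2), Pow(c, -1)))) = Add(45, Mul(-9, V), Mul(-9, c), Mul(Rational(-9, 2), Pow(c, -1))))
Add(Function('W')(-1034, 1024), Mul(-1, Add(Function('Z')(1017, Mul(36, -6)), Function('o')(-1382)))) = Add(Mul(Rational(1, 2192), 1024), Mul(-1, Add(Mul(Rational(9, 2), Pow(Mul(36, -6), -1), Add(-1, Mul(2, Mul(36, -6), Add(5, Mul(-1, 1017), Mul(-1, Mul(36, -6)))))), 8))) = Add(Rational(64, 137), Mul(-1, Add(Mul(Rational(9, 2), Pow(-216, -1), Add(-1, Mul(2, -216, Add(5, -1017, Mul(-1, -216))))), 8))) = Add(Rational(64, 137), Mul(-1, Add(Mul(Rational(9, 2), Rational(-1, 216), Add(-1, Mul(2, -216, Add(5, -1017, 216)))), 8))) = Add(Rational(64, 137), Mul(-1, Add(Mul(Rational(9, 2), Rational(-1, 216), Add(-1, Mul(2, -216, -796))), 8))) = Add(Rational(64, 137), Mul(-1, Add(Mul(Rational(9, 2), Rational(-1, 216), Add(-1, 343872)), 8))) = Add(Rational(64, 137), Mul(-1, Add(Mul(Rational(9, 2), Rational(-1, 216), 343871), 8))) = Add(Rational(64, 137), Mul(-1, Add(Rational(-343871, 48), 8))) = Add(Rational(64, 137), Mul(-1, Rational(-343487, 48))) = Add(Rational(64, 137), Rational(343487, 48)) = Rational(47060791, 6576)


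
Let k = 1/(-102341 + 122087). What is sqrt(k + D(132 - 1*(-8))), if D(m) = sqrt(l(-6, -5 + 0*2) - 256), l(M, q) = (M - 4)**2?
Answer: sqrt(2194 + 86645448*I*sqrt(39))/6582 ≈ 2.499 + 2.499*I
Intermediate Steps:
k = 1/19746 ≈ 5.0643e-5
l(M, q) = (-4 + M)**2
D(m) = 2*I*sqrt(39) (D(m) = sqrt((-4 - 6)**2 - 256) = sqrt((-10)**2 - 256) = sqrt(100 - 256) = sqrt(-156) = 2*I*sqrt(39))
sqrt(k + D(132 - 1*(-8))) = sqrt(1/19746 + 2*I*sqrt(39))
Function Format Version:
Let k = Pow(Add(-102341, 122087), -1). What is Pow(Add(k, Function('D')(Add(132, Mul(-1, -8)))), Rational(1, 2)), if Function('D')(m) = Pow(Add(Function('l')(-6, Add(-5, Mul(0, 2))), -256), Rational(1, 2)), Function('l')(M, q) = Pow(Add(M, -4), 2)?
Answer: Mul(Rational(1, 6582), Pow(Add(2194, Mul(86645448, I, Pow(39, Rational(1, 2)))), Rational(1, 2))) ≈ Add(2.4990, Mul(2.4990, I))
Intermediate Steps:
k = Rational(1, 19746) (k = Pow(19746, -1) = Rational(1, 19746) ≈ 5.0643e-5)
Function('l')(M, q) = Pow(Add(-4, M), 2)
Function('D')(m) = Mul(2, I, Pow(39, Rational(1, 2))) (Function('D')(m) = Pow(Add(Pow(Add(-4, -6), 2), -256), Rational(1, 2)) = Pow(Add(Pow(-10, 2), -256), Rational(1, 2)) = Pow(Add(100, -256), Rational(1, 2)) = Pow(-156, Rational(1, 2)) = Mul(2, I, Pow(39, Rational(1, 2))))
Pow(Add(k, Function('D')(Add(132, Mul(-1, -8)))), Rational(1, 2)) = Pow(Add(Rational(1, 19746), Mul(2, I, Pow(39, Rational(1, 2)))), Rational(1, 2))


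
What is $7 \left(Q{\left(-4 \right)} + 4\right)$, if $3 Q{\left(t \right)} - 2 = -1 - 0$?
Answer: $\frac{91}{3} \approx 30.333$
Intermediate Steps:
$Q{\left(t \right)} = \frac{1}{3}$ ($Q{\left(t \right)} = \frac{2}{3} + \frac{-1 - 0}{3} = \frac{2}{3} + \frac{-1 + 0}{3} = \frac{2}{3} + \frac{1}{3} \left(-1\right) = \frac{2}{3} - \frac{1}{3} = \frac{1}{3}$)
$7 \left(Q{\left(-4 \right)} + 4\right) = 7 \left(\frac{1}{3} + 4\right) = 7 \cdot \frac{13}{3} = \frac{91}{3}$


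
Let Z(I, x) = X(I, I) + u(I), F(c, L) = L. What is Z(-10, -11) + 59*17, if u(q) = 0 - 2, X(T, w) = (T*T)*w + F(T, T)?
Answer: -9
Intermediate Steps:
X(T, w) = T + w*T**2 (X(T, w) = (T*T)*w + T = T**2*w + T = w*T**2 + T = T + w*T**2)
u(q) = -2
Z(I, x) = -2 + I*(1 + I**2) (Z(I, x) = I*(1 + I*I) - 2 = I*(1 + I**2) - 2 = -2 + I*(1 + I**2))
Z(-10, -11) + 59*17 = (-2 - 10 + (-10)**3) + 59*17 = (-2 - 10 - 1000) + 1003 = -1012 + 1003 = -9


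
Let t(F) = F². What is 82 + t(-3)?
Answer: 91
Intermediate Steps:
82 + t(-3) = 82 + (-3)² = 82 + 9 = 91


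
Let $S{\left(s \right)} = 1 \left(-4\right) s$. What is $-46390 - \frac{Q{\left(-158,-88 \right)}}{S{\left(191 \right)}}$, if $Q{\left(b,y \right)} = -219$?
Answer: $- \frac{35442179}{764} \approx -46390.0$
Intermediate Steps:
$S{\left(s \right)} = - 4 s$
$-46390 - \frac{Q{\left(-158,-88 \right)}}{S{\left(191 \right)}} = -46390 - - \frac{219}{\left(-4\right) 191} = -46390 - - \frac{219}{-764} = -46390 - \left(-219\right) \left(- \frac{1}{764}\right) = -46390 - \frac{219}{764} = - \frac{35442179}{764}$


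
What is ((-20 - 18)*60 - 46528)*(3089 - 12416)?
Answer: 455232216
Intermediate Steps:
((-20 - 18)*60 - 46528)*(3089 - 12416) = (-38*60 - 46528)*(-9327) = (-2280 - 46528)*(-9327) = -48808*(-9327) = 455232216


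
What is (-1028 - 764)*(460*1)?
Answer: -824320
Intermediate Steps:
(-1028 - 764)*(460*1) = -1792*460 = -824320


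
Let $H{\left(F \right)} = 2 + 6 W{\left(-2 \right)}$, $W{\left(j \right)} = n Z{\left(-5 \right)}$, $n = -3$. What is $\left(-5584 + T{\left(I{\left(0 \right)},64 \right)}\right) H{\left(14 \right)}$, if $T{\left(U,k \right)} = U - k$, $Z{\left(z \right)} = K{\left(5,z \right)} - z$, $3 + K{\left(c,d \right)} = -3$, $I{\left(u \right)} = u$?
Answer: $-112960$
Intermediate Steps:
$K{\left(c,d \right)} = -6$ ($K{\left(c,d \right)} = -3 - 3 = -6$)
$Z{\left(z \right)} = -6 - z$
$W{\left(j \right)} = 3$ ($W{\left(j \right)} = - 3 \left(-6 - -5\right) = - 3 \left(-6 + 5\right) = \left(-3\right) \left(-1\right) = 3$)
$H{\left(F \right)} = 20$ ($H{\left(F \right)} = 2 + 6 \cdot 3 = 2 + 18 = 20$)
$\left(-5584 + T{\left(I{\left(0 \right)},64 \right)}\right) H{\left(14 \right)} = \left(-5584 + \left(0 - 64\right)\right) 20 = \left(-5584 - 64\right) 20 = \left(-5648\right) 20 = -112960$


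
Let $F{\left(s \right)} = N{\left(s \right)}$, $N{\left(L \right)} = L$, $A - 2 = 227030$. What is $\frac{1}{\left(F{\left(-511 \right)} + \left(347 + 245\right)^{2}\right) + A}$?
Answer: $\frac{1}{576985} \approx 1.7331 \cdot 10^{-6}$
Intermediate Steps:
$A = 227032$ ($A = 2 + 227030 = 227032$)
$F{\left(s \right)} = s$
$\frac{1}{\left(F{\left(-511 \right)} + \left(347 + 245\right)^{2}\right) + A} = \frac{1}{\left(-511 + \left(347 + 245\right)^{2}\right) + 227032} = \frac{1}{\left(-511 + 592^{2}\right) + 227032} = \frac{1}{\left(-511 + 350464\right) + 227032} = \frac{1}{349953 + 227032} = \frac{1}{576985}$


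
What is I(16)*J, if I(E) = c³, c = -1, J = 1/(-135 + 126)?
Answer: ⅑ ≈ 0.11111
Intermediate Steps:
J = -⅑ (J = 1/(-9) = -⅑ ≈ -0.11111)
I(E) = -1 (I(E) = (-1)³ = -1)
I(16)*J = -1*(-⅑) = ⅑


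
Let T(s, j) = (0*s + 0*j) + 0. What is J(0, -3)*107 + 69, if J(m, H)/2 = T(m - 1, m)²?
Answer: 69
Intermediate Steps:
T(s, j) = 0 (T(s, j) = (0 + 0) + 0 = 0 + 0 = 0)
J(m, H) = 0 (J(m, H) = 2*0² = 2*0 = 0)
J(0, -3)*107 + 69 = 0*107 + 69 = 0 + 69 = 69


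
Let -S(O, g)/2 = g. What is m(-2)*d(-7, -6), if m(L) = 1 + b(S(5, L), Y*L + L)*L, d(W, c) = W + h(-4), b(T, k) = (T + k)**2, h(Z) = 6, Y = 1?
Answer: -1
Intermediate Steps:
S(O, g) = -2*g
d(W, c) = 6 + W (d(W, c) = W + 6 = 6 + W)
m(L) = 1 (m(L) = 1 + (-2*L + (1*L + L))**2*L = 1 + (-2*L + (L + L))**2*L = 1 + (-2*L + 2*L)**2*L = 1 + 0**2*L = 1 + 0*L = 1 + 0 = 1)
m(-2)*d(-7, -6) = 1*(6 - 7) = 1*(-1) = -1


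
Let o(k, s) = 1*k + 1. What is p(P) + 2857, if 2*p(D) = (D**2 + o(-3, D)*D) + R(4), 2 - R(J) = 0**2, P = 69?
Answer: 10339/2 ≈ 5169.5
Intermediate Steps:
o(k, s) = 1 + k (o(k, s) = k + 1 = 1 + k)
R(J) = 2 (R(J) = 2 - 1*0**2 = 2 - 1*0 = 2 + 0 = 2)
p(D) = 1 + D**2/2 - D (p(D) = ((D**2 + (1 - 3)*D) + 2)/2 = ((D**2 - 2*D) + 2)/2 = (2 + D**2 - 2*D)/2 = 1 + D**2/2 - D)
p(P) + 2857 = (1 + (1/2)*69**2 - 1*69) + 2857 = (1 + (1/2)*4761 - 69) + 2857 = (1 + 4761/2 - 69) + 2857 = 4625/2 + 2857 = 10339/2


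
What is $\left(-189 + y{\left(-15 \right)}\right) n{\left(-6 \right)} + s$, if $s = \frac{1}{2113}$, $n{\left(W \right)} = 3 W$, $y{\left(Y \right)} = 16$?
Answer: $\frac{6579883}{2113} \approx 3114.0$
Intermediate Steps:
$s = \frac{1}{2113} \approx 0.00047326$
$\left(-189 + y{\left(-15 \right)}\right) n{\left(-6 \right)} + s = \left(-189 + 16\right) 3 \left(-6\right) + \frac{1}{2113} = \left(-173\right) \left(-18\right) + \frac{1}{2113} = 3114 + \frac{1}{2113} = \frac{6579883}{2113}$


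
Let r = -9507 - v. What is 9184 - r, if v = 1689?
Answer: 20380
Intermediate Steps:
r = -11196 (r = -9507 - 1*1689 = -9507 - 1689 = -11196)
9184 - r = 9184 - 1*(-11196) = 9184 + 11196 = 20380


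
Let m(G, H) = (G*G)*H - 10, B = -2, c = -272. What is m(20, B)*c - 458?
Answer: 219862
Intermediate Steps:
m(G, H) = -10 + H*G² (m(G, H) = G²*H - 10 = H*G² - 10 = -10 + H*G²)
m(20, B)*c - 458 = (-10 - 2*20²)*(-272) - 458 = (-10 - 2*400)*(-272) - 458 = (-10 - 800)*(-272) - 458 = -810*(-272) - 458 = 220320 - 458 = 219862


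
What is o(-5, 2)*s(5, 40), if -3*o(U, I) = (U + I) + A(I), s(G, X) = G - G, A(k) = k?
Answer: 0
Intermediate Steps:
s(G, X) = 0
o(U, I) = -2*I/3 - U/3 (o(U, I) = -((U + I) + I)/3 = -((I + U) + I)/3 = -(U + 2*I)/3 = -2*I/3 - U/3)
o(-5, 2)*s(5, 40) = (-2/3*2 - 1/3*(-5))*0 = (-4/3 + 5/3)*0 = (1/3)*0 = 0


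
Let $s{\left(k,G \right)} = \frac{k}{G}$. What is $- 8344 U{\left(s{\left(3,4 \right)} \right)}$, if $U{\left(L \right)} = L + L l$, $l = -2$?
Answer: $6258$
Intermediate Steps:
$U{\left(L \right)} = - L$ ($U{\left(L \right)} = L + L \left(-2\right) = L - 2 L = - L$)
$- 8344 U{\left(s{\left(3,4 \right)} \right)} = - 8344 \left(- \frac{3}{4}\right) = - 8344 \left(\left(-1\right) \frac{3}{4}\right) = \left(-8344\right) \left(- \frac{3}{4}\right) = 6258$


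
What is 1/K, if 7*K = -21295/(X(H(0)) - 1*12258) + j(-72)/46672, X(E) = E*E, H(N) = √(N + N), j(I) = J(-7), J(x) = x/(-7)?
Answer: 2002368816/496946249 ≈ 4.0293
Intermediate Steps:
J(x) = -x/7 (J(x) = x*(-⅐) = -x/7)
j(I) = 1 (j(I) = -⅐*(-7) = 1)
H(N) = √2*√N (H(N) = √(2*N) = √2*√N)
X(E) = E²
K = 496946249/2002368816 (K = (-21295/((√2*√0)² - 1*12258) + 1/46672)/7 = (-21295/((√2*0)² - 12258) + 1*(1/46672))/7 = (-21295/(0² - 12258) + 1/46672)/7 = (-21295/(0 - 12258) + 1/46672)/7 = (-21295/(-12258) + 1/46672)/7 = (-21295*(-1/12258) + 1/46672)/7 = (21295/12258 + 1/46672)/7 = (⅐)*(496946249/286052688) = 496946249/2002368816 ≈ 0.24818)
1/K = 1/(496946249/2002368816) = 2002368816/496946249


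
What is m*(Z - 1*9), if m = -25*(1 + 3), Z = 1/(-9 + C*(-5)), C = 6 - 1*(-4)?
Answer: 53200/59 ≈ 901.70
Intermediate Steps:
C = 10 (C = 6 + 4 = 10)
Z = -1/59 (Z = 1/(-9 + 10*(-5)) = 1/(-9 - 50) = 1/(-59) = -1/59 ≈ -0.016949)
m = -100 (m = -25*4 = -100)
m*(Z - 1*9) = -100*(-1/59 - 1*9) = -100*(-1/59 - 9) = -100*(-532/59) = 53200/59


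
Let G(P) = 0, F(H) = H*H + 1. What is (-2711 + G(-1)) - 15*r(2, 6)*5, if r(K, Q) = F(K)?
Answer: -3086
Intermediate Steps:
F(H) = 1 + H² (F(H) = H² + 1 = 1 + H²)
r(K, Q) = 1 + K²
(-2711 + G(-1)) - 15*r(2, 6)*5 = (-2711 + 0) - 15*(1 + 2²)*5 = -2711 - 15*(1 + 4)*5 = -2711 - 15*5*5 = -2711 - 75*5 = -2711 - 375 = -3086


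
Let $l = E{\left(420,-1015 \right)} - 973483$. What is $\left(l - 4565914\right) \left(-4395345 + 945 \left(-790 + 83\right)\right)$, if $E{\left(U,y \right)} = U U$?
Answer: $27155320789620$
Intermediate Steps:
$E{\left(U,y \right)} = U^{2}$
$l = -797083$ ($l = 420^{2} - 973483 = 176400 - 973483 = -797083$)
$\left(l - 4565914\right) \left(-4395345 + 945 \left(-790 + 83\right)\right) = \left(-797083 - 4565914\right) \left(-4395345 + 945 \left(-790 + 83\right)\right) = - 5362997 \left(-4395345 + 945 \left(-707\right)\right) = - 5362997 \left(-4395345 - 668115\right) = \left(-5362997\right) \left(-5063460\right) = 27155320789620$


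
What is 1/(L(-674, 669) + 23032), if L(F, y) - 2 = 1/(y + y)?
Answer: 1338/30819493 ≈ 4.3414e-5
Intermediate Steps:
L(F, y) = 2 + 1/(2*y) (L(F, y) = 2 + 1/(y + y) = 2 + 1/(2*y))
1/(L(-674, 669) + 23032) = 1/((2 + (½)/669) + 23032) = 1/((2 + (½)*(1/669)) + 23032) = 1/((2 + 1/1338) + 23032) = 1/(2677/1338 + 23032) = 1/(30819493/1338) = 1338/30819493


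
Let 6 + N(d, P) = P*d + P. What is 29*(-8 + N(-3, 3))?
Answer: -580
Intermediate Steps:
N(d, P) = -6 + P + P*d (N(d, P) = -6 + (P*d + P) = -6 + (P + P*d) = -6 + P + P*d)
29*(-8 + N(-3, 3)) = 29*(-8 + (-6 + 3 + 3*(-3))) = 29*(-8 + (-6 + 3 - 9)) = 29*(-8 - 12) = 29*(-20) = -580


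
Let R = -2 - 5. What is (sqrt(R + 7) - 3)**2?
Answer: 9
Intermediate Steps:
R = -7
(sqrt(R + 7) - 3)**2 = (sqrt(-7 + 7) - 3)**2 = (sqrt(0) - 3)**2 = (0 - 3)**2 = (-3)**2 = 9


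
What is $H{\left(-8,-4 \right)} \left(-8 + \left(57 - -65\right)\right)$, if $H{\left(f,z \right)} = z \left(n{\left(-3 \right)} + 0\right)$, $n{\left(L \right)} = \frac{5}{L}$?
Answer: $760$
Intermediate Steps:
$H{\left(f,z \right)} = - \frac{5 z}{3}$ ($H{\left(f,z \right)} = z \left(\frac{5}{-3} + 0\right) = z \left(5 \left(- \frac{1}{3}\right) + 0\right) = z \left(- \frac{5}{3} + 0\right) = z \left(- \frac{5}{3}\right) = - \frac{5 z}{3}$)
$H{\left(-8,-4 \right)} \left(-8 + \left(57 - -65\right)\right) = \left(- \frac{5}{3}\right) \left(-4\right) \left(-8 + \left(57 - -65\right)\right) = \frac{20 \left(-8 + \left(57 + 65\right)\right)}{3} = \frac{20 \left(-8 + 122\right)}{3} = \frac{20}{3} \cdot 114 = 760$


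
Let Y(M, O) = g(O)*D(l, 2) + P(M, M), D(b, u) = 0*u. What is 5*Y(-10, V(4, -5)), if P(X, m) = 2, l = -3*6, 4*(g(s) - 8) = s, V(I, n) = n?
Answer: 10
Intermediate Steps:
g(s) = 8 + s/4
l = -18
D(b, u) = 0
Y(M, O) = 2 (Y(M, O) = (8 + O/4)*0 + 2 = 0 + 2 = 2)
5*Y(-10, V(4, -5)) = 5*2 = 10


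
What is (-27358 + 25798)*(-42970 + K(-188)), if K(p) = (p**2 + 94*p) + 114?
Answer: 39287040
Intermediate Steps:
K(p) = 114 + p**2 + 94*p
(-27358 + 25798)*(-42970 + K(-188)) = (-27358 + 25798)*(-42970 + (114 + (-188)**2 + 94*(-188))) = -1560*(-42970 + (114 + 35344 - 17672)) = -1560*(-42970 + 17786) = -1560*(-25184) = 39287040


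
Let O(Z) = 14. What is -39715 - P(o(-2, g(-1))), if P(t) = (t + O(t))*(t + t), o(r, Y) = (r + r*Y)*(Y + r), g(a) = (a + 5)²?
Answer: -479539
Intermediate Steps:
g(a) = (5 + a)²
o(r, Y) = (Y + r)*(r + Y*r) (o(r, Y) = (r + Y*r)*(Y + r) = (Y + r)*(r + Y*r))
P(t) = 2*t*(14 + t) (P(t) = (t + 14)*(t + t) = (14 + t)*(2*t) = 2*t*(14 + t))
-39715 - P(o(-2, g(-1))) = -39715 - 2*(-2*((5 - 1)² - 2 + ((5 - 1)²)² + (5 - 1)²*(-2)))*(14 - 2*((5 - 1)² - 2 + ((5 - 1)²)² + (5 - 1)²*(-2))) = -39715 - 2*(-2*(4² - 2 + (4²)² + 4²*(-2)))*(14 - 2*(4² - 2 + (4²)² + 4²*(-2))) = -39715 - 2*(-2*(16 - 2 + 16² + 16*(-2)))*(14 - 2*(16 - 2 + 16² + 16*(-2))) = -39715 - 2*(-2*(16 - 2 + 256 - 32))*(14 - 2*(16 - 2 + 256 - 32)) = -39715 - 2*(-2*238)*(14 - 2*238) = -39715 - 2*(-476)*(14 - 476) = -39715 - 2*(-476)*(-462) = -39715 - 1*439824 = -39715 - 439824 = -479539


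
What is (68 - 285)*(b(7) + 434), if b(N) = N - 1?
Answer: -95480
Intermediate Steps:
b(N) = -1 + N
(68 - 285)*(b(7) + 434) = (68 - 285)*((-1 + 7) + 434) = -217*(6 + 434) = -217*440 = -95480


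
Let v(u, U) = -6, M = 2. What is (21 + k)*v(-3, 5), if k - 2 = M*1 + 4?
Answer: -174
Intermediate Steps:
k = 8 (k = 2 + (2*1 + 4) = 2 + (2 + 4) = 2 + 6 = 8)
(21 + k)*v(-3, 5) = (21 + 8)*(-6) = 29*(-6) = -174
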